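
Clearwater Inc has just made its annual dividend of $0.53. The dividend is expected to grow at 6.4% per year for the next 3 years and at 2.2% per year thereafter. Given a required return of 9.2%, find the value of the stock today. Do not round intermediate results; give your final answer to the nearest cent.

$8.67

D_1 = 0.56392
D_2 = 0.60001
D_3 = 0.63841
Terminal value at year 3: TV = D_3×(1+g_2)/(r−g_2) = 0.65246/0.07 = 9.32081
P_0 = D_1/(1+r)^1 + D_2/(1+r)^2 + D_3/(1+r)^3 + TV/(1+r)^3
    = 0.51641 + 0.50317 + 0.49027 + 7.15790 = 8.66775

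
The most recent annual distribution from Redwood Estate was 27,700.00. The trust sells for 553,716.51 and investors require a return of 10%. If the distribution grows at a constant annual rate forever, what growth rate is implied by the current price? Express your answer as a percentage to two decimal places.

P = D₀(1+g)/(r−g) ⇒ P(r−g) = D₀(1+g) ⇒ g(P+D₀) = P·r − D₀
g = (P·r − D₀)/(P + D₀) = (553,716.51×0.1 − 27,700.00) / (553,716.51 + 27,700.00) = 0.047594

4.76%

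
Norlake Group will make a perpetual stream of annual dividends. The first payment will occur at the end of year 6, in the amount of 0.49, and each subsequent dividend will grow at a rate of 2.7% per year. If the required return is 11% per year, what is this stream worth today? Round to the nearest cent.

3.50

Value at end of year 5: C₁ / (r − g) = 0.49 / (0.11 − 0.027) = 5.9036
Discount to today: PV = 5.9036 / (1 + 0.11)^5 = 5.9036 / 1.685058 = 3.50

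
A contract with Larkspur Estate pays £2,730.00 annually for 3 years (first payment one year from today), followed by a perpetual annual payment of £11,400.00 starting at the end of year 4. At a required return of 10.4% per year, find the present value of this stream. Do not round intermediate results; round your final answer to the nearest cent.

£88205.31

PV of 3-year annuity: £2,730.00 × [1 − (1+0.104)^−3] / 0.104 = 6741.58042
Perpetuity value at year 3: £11,400.00 / 0.104 = 109615.38462
PV of perpetuity: 109615.38462 / (1+0.104)^3 = 81463.73009
Total PV = 6741.58042 + 81463.73009 = 88205.31052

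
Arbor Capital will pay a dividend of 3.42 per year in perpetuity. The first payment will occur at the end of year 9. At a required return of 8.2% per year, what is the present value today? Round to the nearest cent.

Value at end of year 8: C / r = 3.42 / 0.082 = 41.7073
Discount to today: PV = 41.7073 / (1 + 0.082)^8 = 41.7073 / 1.878530 = 22.20

22.20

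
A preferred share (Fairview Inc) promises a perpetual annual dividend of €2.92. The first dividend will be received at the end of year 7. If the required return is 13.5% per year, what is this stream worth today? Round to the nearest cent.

€10.12

Value at end of year 6: C / r = €2.92 / 0.135 = €21.6296
Discount to today: PV = €21.6296 / (1 + 0.135)^6 = €21.6296 / 2.137840 = €10.12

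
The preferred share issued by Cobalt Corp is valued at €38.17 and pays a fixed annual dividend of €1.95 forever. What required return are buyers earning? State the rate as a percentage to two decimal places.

5.11%

P = C/r ⇒ r = C/P = €1.95/€38.17 = 0.051087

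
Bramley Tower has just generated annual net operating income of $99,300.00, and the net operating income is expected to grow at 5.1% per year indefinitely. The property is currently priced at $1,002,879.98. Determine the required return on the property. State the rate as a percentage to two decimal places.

15.51%

D₁ = $99,300.00 × 1.051 = $104,364.3000
P = D₁/(r − g) ⇒ r = D₁/P + g = $104,364.3000/$1,002,879.98 + 0.051 = 0.104065 + 0.051 = 0.155065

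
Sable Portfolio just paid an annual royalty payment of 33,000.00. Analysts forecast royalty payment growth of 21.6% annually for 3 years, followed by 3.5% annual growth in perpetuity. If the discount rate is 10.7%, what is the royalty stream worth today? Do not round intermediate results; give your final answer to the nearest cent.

D_1 = 40128.00000
D_2 = 48795.64800
D_3 = 59335.50797
Terminal value at year 3: TV = D_3×(1+g_2)/(r−g_2) = 61412.25075/0.072 = 852947.92704
P_0 = D_1/(1+r)^1 + D_2/(1+r)^2 + D_3/(1+r)^3 + TV/(1+r)^3
    = 36249.32249 + 39818.58731 + 43739.29735 + 628752.39943 = 748559.60659

748559.61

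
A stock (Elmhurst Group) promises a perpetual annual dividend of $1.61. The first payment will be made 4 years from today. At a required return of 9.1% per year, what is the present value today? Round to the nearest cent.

$13.62

Value at end of year 3: C / r = $1.61 / 0.091 = $17.6923
Discount to today: PV = $17.6923 / (1 + 0.091)^3 = $17.6923 / 1.298597 = $13.62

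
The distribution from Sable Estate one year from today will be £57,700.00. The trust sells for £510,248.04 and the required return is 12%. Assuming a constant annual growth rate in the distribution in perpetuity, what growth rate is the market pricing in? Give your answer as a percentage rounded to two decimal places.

P = D₁/(r−g) ⇒ g = r − D₁/P = 0.12 − £57,700.00/£510,248.04 = 0.006918

0.69%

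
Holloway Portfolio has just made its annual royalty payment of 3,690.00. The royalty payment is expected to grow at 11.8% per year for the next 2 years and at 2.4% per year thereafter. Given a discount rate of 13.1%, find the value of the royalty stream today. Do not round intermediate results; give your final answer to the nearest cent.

41759.75

D_1 = 4125.42000
D_2 = 4612.21956
Terminal value at year 2: TV = D_2×(1+g_2)/(r−g_2) = 4722.91283/0.107 = 44139.37224
P_0 = D_1/(1+r)^1 + D_2/(1+r)^2 + TV/(1+r)^2
    = 3647.58621 + 3605.65993 + 34506.50249 = 41759.74863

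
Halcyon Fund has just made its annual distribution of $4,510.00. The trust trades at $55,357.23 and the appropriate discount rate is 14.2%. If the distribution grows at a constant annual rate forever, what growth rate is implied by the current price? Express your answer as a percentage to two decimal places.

P = D₀(1+g)/(r−g) ⇒ P(r−g) = D₀(1+g) ⇒ g(P+D₀) = P·r − D₀
g = (P·r − D₀)/(P + D₀) = ($55,357.23×0.142 − $4,510.00) / ($55,357.23 + $4,510.00) = 0.055969

5.60%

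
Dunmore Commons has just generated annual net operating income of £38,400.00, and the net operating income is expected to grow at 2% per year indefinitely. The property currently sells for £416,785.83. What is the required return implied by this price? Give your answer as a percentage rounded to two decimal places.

D₁ = £38,400.00 × 1.02 = £39,168.0000
P = D₁/(r − g) ⇒ r = D₁/P + g = £39,168.0000/£416,785.83 + 0.02 = 0.093976 + 0.02 = 0.113976

11.40%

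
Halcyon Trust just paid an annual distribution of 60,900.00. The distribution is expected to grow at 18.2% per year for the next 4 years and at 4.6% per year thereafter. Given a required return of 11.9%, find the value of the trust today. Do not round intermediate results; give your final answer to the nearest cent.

D_1 = 71983.80000
D_2 = 85084.85160
D_3 = 100570.29459
D_4 = 118874.08821
Terminal value at year 4: TV = D_4×(1+g_2)/(r−g_2) = 124342.29626/0.073 = 1703319.12691
P_0 = D_1/(1+r)^1 + D_2/(1+r)^2 + D_3/(1+r)^3 + D_4/(1+r)^4 + TV/(1+r)^4
    = 64328.68633 + 67950.40861 + 71776.03484 + 75817.04484 + 1086364.77949 = 1366236.95410

1366236.95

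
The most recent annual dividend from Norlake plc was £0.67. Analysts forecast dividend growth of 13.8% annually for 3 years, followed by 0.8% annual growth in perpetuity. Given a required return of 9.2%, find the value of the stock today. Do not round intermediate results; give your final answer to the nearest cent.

D_1 = 0.76246
D_2 = 0.86768
D_3 = 0.98742
Terminal value at year 3: TV = D_3×(1+g_2)/(r−g_2) = 0.99532/0.084 = 11.84903
P_0 = D_1/(1+r)^1 + D_2/(1+r)^2 + D_3/(1+r)^3 + TV/(1+r)^3
    = 0.69822 + 0.72764 + 0.75829 + 9.09945 = 11.28359

£11.28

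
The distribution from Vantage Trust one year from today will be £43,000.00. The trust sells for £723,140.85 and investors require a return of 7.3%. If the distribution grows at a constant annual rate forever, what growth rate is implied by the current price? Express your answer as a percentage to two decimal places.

1.35%

P = D₁/(r−g) ⇒ g = r − D₁/P = 0.073 − £43,000.00/£723,140.85 = 0.013537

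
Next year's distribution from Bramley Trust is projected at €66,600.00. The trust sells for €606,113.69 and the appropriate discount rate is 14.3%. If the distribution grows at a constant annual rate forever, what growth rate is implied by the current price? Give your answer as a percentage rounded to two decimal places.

P = D₁/(r−g) ⇒ g = r − D₁/P = 0.143 − €66,600.00/€606,113.69 = 0.033120

3.31%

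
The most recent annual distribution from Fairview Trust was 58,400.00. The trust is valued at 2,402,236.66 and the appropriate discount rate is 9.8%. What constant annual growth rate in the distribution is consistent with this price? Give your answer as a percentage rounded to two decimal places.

7.19%

P = D₀(1+g)/(r−g) ⇒ P(r−g) = D₀(1+g) ⇒ g(P+D₀) = P·r − D₀
g = (P·r − D₀)/(P + D₀) = (2,402,236.66×0.098 − 58,400.00) / (2,402,236.66 + 58,400.00) = 0.071940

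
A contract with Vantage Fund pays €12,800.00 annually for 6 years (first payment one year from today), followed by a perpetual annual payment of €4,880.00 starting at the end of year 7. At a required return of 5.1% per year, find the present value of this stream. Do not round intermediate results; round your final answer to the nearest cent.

PV of 6-year annuity: €12,800.00 × [1 − (1+0.051)^−6] / 0.051 = 64761.60345
Perpetuity value at year 6: €4,880.00 / 0.051 = 95686.27451
PV of perpetuity: 95686.27451 / (1+0.051)^6 = 70995.91320
Total PV = 64761.60345 + 70995.91320 = 135757.51664

€135757.52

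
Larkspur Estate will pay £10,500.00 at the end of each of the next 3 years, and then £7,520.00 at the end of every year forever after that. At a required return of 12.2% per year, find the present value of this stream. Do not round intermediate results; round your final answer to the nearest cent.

PV of 3-year annuity: £10,500.00 × [1 − (1+0.122)^−3] / 0.122 = 25132.80713
Perpetuity value at year 3: £7,520.00 / 0.122 = 61639.34426
PV of perpetuity: 61639.34426 / (1+0.122)^3 = 43639.46716
Total PV = 25132.80713 + 43639.46716 = 68772.27429

£68772.27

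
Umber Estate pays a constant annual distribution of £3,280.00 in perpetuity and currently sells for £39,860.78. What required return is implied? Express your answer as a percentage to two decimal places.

8.23%

P = C/r ⇒ r = C/P = £3,280.00/£39,860.78 = 0.082286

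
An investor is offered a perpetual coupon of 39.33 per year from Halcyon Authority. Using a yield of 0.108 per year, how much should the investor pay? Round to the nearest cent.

Level perpetuity: PV = C / r = 39.33 / 0.108 = 364.17

364.17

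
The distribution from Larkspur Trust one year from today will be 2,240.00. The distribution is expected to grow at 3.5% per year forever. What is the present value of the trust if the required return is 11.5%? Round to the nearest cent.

Growing perpetuity: P = D₁ / (r − g) = 2,240.0000 / (0.115 − 0.035) = 28,000.00

28000.00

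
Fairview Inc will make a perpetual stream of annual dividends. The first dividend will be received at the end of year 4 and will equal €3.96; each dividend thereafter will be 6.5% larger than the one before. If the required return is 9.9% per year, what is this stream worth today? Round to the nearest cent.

€87.75

Value at end of year 3: C₁ / (r − g) = €3.96 / (0.099 − 0.065) = €116.4706
Discount to today: PV = €116.4706 / (1 + 0.099)^3 = €116.4706 / 1.327373 = €87.75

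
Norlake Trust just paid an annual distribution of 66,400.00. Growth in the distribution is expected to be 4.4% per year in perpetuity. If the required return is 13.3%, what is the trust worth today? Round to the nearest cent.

778894.38

D₁ = D₀ × (1 + g) = 66,400.00 × 1.044 = 69,321.6000
Growing perpetuity: P = D₁ / (r − g) = 69,321.6000 / (0.133 − 0.044) = 778,894.38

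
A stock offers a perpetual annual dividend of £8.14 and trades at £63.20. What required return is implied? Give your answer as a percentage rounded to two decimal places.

P = C/r ⇒ r = C/P = £8.14/£63.20 = 0.128797

12.88%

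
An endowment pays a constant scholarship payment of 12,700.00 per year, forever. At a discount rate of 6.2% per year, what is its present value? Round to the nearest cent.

204838.71

Level perpetuity: PV = C / r = 12,700.00 / 0.062 = 204,838.71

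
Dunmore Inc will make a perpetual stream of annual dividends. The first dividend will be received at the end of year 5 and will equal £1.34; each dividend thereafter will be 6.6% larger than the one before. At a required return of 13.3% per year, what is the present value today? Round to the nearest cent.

£12.14

Value at end of year 4: C₁ / (r − g) = £1.34 / (0.133 − 0.066) = £20.0000
Discount to today: PV = £20.0000 / (1 + 0.133)^4 = £20.0000 / 1.647857 = £12.14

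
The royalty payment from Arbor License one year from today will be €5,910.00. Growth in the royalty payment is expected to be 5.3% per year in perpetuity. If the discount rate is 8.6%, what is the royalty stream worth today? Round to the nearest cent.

Growing perpetuity: P = D₁ / (r − g) = €5,910.0000 / (0.086 − 0.053) = €179,090.91

€179090.91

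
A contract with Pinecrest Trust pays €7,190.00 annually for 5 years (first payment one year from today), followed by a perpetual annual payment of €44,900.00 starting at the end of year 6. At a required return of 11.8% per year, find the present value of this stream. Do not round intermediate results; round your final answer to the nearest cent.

€243896.14

PV of 5-year annuity: €7,190.00 × [1 − (1+0.118)^−5] / 0.118 = 26047.27263
Perpetuity value at year 5: €44,900.00 / 0.118 = 380508.47458
PV of perpetuity: 380508.47458 / (1+0.118)^5 = 217848.87220
Total PV = 26047.27263 + 217848.87220 = 243896.14483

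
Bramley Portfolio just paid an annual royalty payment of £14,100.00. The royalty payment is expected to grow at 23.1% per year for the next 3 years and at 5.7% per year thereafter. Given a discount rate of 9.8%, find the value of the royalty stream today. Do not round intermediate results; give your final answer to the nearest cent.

£565644.71

D_1 = 17357.10000
D_2 = 21366.59010
D_3 = 26302.27241
Terminal value at year 3: TV = D_3×(1+g_2)/(r−g_2) = 27801.50194/0.041 = 678085.41319
P_0 = D_1/(1+r)^1 + D_2/(1+r)^2 + D_3/(1+r)^3 + TV/(1+r)^3
    = 15807.92350 + 17722.72662 + 19869.46855 + 512244.59158 = 565644.71024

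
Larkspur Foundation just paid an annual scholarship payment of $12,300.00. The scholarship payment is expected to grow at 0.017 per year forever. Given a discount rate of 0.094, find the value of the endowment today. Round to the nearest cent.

$162455.84

D₁ = D₀ × (1 + g) = $12,300.00 × 1.017 = $12,509.1000
Growing perpetuity: P = D₁ / (r − g) = $12,509.1000 / (0.094 − 0.017) = $162,455.84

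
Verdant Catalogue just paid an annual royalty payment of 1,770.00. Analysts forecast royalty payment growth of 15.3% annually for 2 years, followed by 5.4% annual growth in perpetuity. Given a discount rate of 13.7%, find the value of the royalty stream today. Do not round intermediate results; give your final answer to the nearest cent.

26728.99

D_1 = 2040.81000
D_2 = 2353.05393
Terminal value at year 2: TV = D_2×(1+g_2)/(r−g_2) = 2480.11884/0.083 = 29880.94991
P_0 = D_1/(1+r)^1 + D_2/(1+r)^2 + TV/(1+r)^2
    = 1794.90765 + 1820.16581 + 23113.91278 = 26728.98624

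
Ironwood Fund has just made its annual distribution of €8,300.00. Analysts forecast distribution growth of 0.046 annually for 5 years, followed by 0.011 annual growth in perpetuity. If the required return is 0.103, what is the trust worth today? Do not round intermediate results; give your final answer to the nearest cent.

D_1 = 8681.80000
D_2 = 9081.16280
D_3 = 9498.89629
D_4 = 9935.84552
D_5 = 10392.89441
Terminal value at year 5: TV = D_5×(1+g_2)/(r−g_2) = 10507.21625/0.092 = 114208.87229
P_0 = D_1/(1+r)^1 + D_2/(1+r)^2 + D_3/(1+r)^3 + D_4/(1+r)^4 + D_5/(1+r)^5 + TV/(1+r)^5
    = 7871.07888 + 7464.32321 + 7078.58756 + 6712.78567 + 6365.88740 + 69955.56702 = 105448.22974

€105448.23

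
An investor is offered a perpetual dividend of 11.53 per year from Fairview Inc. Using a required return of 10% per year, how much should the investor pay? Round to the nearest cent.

Level perpetuity: PV = C / r = 11.53 / 0.1 = 115.30

115.30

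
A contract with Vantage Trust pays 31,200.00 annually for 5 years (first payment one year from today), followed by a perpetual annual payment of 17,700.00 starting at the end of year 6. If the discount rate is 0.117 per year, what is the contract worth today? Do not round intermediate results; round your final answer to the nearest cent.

PV of 5-year annuity: 31,200.00 × [1 − (1+0.117)^−5] / 0.117 = 113309.92709
Perpetuity value at year 5: 17,700.00 / 0.117 = 151282.05128
PV of perpetuity: 151282.05128 / (1+0.117)^5 = 87000.45803
Total PV = 113309.92709 + 87000.45803 = 200310.38512

200310.39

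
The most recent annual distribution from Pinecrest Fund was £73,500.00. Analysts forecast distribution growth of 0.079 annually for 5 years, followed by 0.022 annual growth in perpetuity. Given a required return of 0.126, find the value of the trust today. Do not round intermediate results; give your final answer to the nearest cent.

£907569.78

D_1 = 79306.50000
D_2 = 85571.71350
D_3 = 92331.87887
D_4 = 99626.09730
D_5 = 107496.55898
Terminal value at year 5: TV = D_5×(1+g_2)/(r−g_2) = 109861.48328/0.104 = 1056360.41616
P_0 = D_1/(1+r)^1 + D_2/(1+r)^2 + D_3/(1+r)^3 + D_4/(1+r)^4 + D_5/(1+r)^5 + TV/(1+r)^5
    = 70432.06039 + 67492.17865 + 64675.00956 + 61975.43101 + 59388.53469 + 583606.56203 = 907569.77633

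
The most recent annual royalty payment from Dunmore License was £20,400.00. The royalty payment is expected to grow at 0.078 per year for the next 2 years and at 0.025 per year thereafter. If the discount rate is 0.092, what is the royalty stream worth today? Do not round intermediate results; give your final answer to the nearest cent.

D_1 = 21991.20000
D_2 = 23706.51360
Terminal value at year 2: TV = D_2×(1+g_2)/(r−g_2) = 24299.17644/0.067 = 362674.27522
P_0 = D_1/(1+r)^1 + D_2/(1+r)^2 + TV/(1+r)^2
    = 20138.46154 + 19880.27613 + 304138.55280 = 344157.29047

£344157.29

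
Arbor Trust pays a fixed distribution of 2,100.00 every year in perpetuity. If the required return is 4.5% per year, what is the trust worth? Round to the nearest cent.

46666.67

Level perpetuity: PV = C / r = 2,100.00 / 0.045 = 46,666.67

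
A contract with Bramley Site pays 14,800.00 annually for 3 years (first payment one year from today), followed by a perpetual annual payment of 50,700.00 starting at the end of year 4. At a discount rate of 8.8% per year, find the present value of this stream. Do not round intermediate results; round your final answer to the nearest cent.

PV of 3-year annuity: 14,800.00 × [1 − (1+0.088)^−3] / 0.088 = 37597.09969
Perpetuity value at year 3: 50,700.00 / 0.088 = 576136.36364
PV of perpetuity: 576136.36364 / (1+0.088)^3 = 447340.89375
Total PV = 37597.09969 + 447340.89375 = 484937.99344

484937.99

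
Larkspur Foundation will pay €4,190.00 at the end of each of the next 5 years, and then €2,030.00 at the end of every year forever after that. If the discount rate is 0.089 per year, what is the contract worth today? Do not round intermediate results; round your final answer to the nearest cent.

PV of 5-year annuity: €4,190.00 × [1 − (1+0.089)^−5] / 0.089 = 16340.01389
Perpetuity value at year 5: €2,030.00 / 0.089 = 22808.98876
PV of perpetuity: 22808.98876 / (1+0.089)^5 = 14892.46652
Total PV = 16340.01389 + 14892.46652 = 31232.48041

€31232.48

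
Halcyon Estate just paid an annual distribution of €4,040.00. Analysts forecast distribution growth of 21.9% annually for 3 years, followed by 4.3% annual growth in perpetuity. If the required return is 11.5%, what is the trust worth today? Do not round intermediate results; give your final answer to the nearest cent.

D_1 = 4924.76000
D_2 = 6003.28244
D_3 = 7318.00129
Terminal value at year 3: TV = D_3×(1+g_2)/(r−g_2) = 7632.67535/0.072 = 106009.37986
P_0 = D_1/(1+r)^1 + D_2/(1+r)^2 + D_3/(1+r)^3 + TV/(1+r)^3
    = 4416.82511 + 4828.79804 + 5279.19714 + 76475.03630 = 90999.85659

€90999.86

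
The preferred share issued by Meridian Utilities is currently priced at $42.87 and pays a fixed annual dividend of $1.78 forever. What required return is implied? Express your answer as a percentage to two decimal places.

P = C/r ⇒ r = C/P = $1.78/$42.87 = 0.041521

4.15%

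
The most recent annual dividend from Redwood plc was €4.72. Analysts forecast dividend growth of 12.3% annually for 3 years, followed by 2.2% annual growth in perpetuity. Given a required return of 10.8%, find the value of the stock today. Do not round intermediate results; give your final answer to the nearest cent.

€72.95

D_1 = 5.30056
D_2 = 5.95253
D_3 = 6.68469
Terminal value at year 3: TV = D_3×(1+g_2)/(r−g_2) = 6.83175/0.086 = 79.43899
P_0 = D_1/(1+r)^1 + D_2/(1+r)^2 + D_3/(1+r)^3 + TV/(1+r)^3
    = 4.78390 + 4.84866 + 4.91430 + 58.40021 = 72.94708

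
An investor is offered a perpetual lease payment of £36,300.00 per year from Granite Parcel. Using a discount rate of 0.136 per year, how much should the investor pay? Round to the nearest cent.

Level perpetuity: PV = C / r = £36,300.00 / 0.136 = £266,911.76

£266911.76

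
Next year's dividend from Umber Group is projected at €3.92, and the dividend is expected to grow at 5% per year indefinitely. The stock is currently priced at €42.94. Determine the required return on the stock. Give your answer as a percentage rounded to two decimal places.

P = D₁/(r − g) ⇒ r = D₁/P + g = €3.9200/€42.94 + 0.05 = 0.091290 + 0.05 = 0.141290

14.13%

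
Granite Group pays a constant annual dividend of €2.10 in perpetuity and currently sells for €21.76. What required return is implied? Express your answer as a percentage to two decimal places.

P = C/r ⇒ r = C/P = €2.10/€21.76 = 0.096507

9.65%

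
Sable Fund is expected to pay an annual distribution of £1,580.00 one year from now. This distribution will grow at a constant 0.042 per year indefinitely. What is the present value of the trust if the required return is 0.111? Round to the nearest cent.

Growing perpetuity: P = D₁ / (r − g) = £1,580.0000 / (0.111 − 0.042) = £22,898.55

£22898.55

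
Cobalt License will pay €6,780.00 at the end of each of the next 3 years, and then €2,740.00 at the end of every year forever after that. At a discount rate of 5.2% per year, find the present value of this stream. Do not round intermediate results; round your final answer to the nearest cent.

€63653.13

PV of 3-year annuity: €6,780.00 × [1 − (1+0.052)^−3] / 0.052 = 18394.64475
Perpetuity value at year 3: €2,740.00 / 0.052 = 52692.30769
PV of perpetuity: 52692.30769 / (1+0.052)^3 = 45258.48371
Total PV = 18394.64475 + 45258.48371 = 63653.12846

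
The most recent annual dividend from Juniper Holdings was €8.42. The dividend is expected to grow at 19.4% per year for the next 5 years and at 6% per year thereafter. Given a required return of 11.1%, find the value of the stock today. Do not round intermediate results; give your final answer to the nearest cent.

€303.43

D_1 = 10.05348
D_2 = 12.00386
D_3 = 14.33260
D_4 = 17.11313
D_5 = 20.43307
Terminal value at year 5: TV = D_5×(1+g_2)/(r−g_2) = 21.65906/0.051 = 424.68744
P_0 = D_1/(1+r)^1 + D_2/(1+r)^2 + D_3/(1+r)^3 + D_4/(1+r)^4 + D_5/(1+r)^5 + TV/(1+r)^5
    = 9.04904 + 9.72507 + 10.45160 + 11.23242 + 12.07156 + 250.89911 = 303.42879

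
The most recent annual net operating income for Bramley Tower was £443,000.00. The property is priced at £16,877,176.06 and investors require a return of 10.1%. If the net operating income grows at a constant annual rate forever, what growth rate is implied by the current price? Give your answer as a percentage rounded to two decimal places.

P = D₀(1+g)/(r−g) ⇒ P(r−g) = D₀(1+g) ⇒ g(P+D₀) = P·r − D₀
g = (P·r − D₀)/(P + D₀) = (£16,877,176.06×0.101 − £443,000.00) / (£16,877,176.06 + £443,000.00) = 0.072840

7.28%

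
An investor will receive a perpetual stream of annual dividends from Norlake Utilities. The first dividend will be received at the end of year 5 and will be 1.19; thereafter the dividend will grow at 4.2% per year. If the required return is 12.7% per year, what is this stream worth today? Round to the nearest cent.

8.68

Value at end of year 4: C₁ / (r − g) = 1.19 / (0.127 − 0.042) = 14.0000
Discount to today: PV = 14.0000 / (1 + 0.127)^4 = 14.0000 / 1.613228 = 8.68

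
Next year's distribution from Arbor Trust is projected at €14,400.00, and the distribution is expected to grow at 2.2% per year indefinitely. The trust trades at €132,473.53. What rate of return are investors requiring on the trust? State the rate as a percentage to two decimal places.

P = D₁/(r − g) ⇒ r = D₁/P + g = €14,400.0000/€132,473.53 + 0.022 = 0.108701 + 0.022 = 0.130701

13.07%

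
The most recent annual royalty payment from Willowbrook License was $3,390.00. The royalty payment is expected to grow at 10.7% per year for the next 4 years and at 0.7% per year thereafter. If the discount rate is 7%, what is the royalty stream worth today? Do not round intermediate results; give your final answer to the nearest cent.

$76852.38

D_1 = 3752.73000
D_2 = 4154.27211
D_3 = 4598.77923
D_4 = 5090.84860
Terminal value at year 4: TV = D_4×(1+g_2)/(r−g_2) = 5126.48454/0.063 = 81372.77053
P_0 = D_1/(1+r)^1 + D_2/(1+r)^2 + D_3/(1+r)^3 + D_4/(1+r)^4 + TV/(1+r)^4
    = 3507.22430 + 3628.50215 + 3753.97372 + 3883.78402 + 62078.89703 = 76852.38122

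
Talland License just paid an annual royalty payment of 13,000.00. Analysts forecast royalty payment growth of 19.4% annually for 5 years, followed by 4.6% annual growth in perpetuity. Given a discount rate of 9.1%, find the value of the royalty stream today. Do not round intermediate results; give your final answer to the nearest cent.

D_1 = 15522.00000
D_2 = 18533.26800
D_3 = 22128.72199
D_4 = 26421.69406
D_5 = 31547.50271
Terminal value at year 5: TV = D_5×(1+g_2)/(r−g_2) = 32998.68783/0.045 = 733304.17401
P_0 = D_1/(1+r)^1 + D_2/(1+r)^2 + D_3/(1+r)^3 + D_4/(1+r)^4 + D_5/(1+r)^5 + TV/(1+r)^5
    = 14227.31439 + 15570.49806 + 17040.49008 + 18649.26229 + 20409.91675 + 474417.17607 = 560314.65765

560314.66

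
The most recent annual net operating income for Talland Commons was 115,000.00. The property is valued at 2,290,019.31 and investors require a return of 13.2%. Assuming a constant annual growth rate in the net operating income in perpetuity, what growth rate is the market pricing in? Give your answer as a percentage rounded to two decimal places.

P = D₀(1+g)/(r−g) ⇒ P(r−g) = D₀(1+g) ⇒ g(P+D₀) = P·r − D₀
g = (P·r − D₀)/(P + D₀) = (2,290,019.31×0.132 − 115,000.00) / (2,290,019.31 + 115,000.00) = 0.077872

7.79%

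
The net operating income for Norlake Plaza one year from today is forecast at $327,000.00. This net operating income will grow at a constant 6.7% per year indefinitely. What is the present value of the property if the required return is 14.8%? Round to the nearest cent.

Growing perpetuity: P = D₁ / (r − g) = $327,000.0000 / (0.148 − 0.067) = $4,037,037.04

$4037037.04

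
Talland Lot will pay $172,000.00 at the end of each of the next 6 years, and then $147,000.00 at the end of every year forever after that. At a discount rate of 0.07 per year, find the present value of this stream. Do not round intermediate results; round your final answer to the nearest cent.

$2219163.49

PV of 6-year annuity: $172,000.00 × [1 − (1+0.07)^−6] / 0.07 = 819844.82148
Perpetuity value at year 6: $147,000.00 / 0.07 = 2100000.00000
PV of perpetuity: 2100000.00000 / (1+0.07)^6 = 1399318.67001
Total PV = 819844.82148 + 1399318.67001 = 2219163.49149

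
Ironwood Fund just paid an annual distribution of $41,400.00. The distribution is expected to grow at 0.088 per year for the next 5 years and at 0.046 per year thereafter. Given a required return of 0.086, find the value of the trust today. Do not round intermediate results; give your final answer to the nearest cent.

$1300762.03

D_1 = 45043.20000
D_2 = 49007.00160
D_3 = 53319.61774
D_4 = 58011.74410
D_5 = 63116.77758
Terminal value at year 5: TV = D_5×(1+g_2)/(r−g_2) = 66020.14935/0.04 = 1650503.73379
P_0 = D_1/(1+r)^1 + D_2/(1+r)^2 + D_3/(1+r)^3 + D_4/(1+r)^4 + D_5/(1+r)^5 + TV/(1+r)^5
    = 41476.24309 + 41552.62660 + 41629.15077 + 41705.81588 + 41782.62217 + 1092615.56965 = 1300762.02816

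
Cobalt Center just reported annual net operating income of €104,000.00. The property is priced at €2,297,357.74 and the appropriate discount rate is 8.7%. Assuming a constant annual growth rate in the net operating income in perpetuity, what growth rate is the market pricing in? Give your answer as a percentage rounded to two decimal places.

P = D₀(1+g)/(r−g) ⇒ P(r−g) = D₀(1+g) ⇒ g(P+D₀) = P·r − D₀
g = (P·r − D₀)/(P + D₀) = (€2,297,357.74×0.087 − €104,000.00) / (€2,297,357.74 + €104,000.00) = 0.039923

3.99%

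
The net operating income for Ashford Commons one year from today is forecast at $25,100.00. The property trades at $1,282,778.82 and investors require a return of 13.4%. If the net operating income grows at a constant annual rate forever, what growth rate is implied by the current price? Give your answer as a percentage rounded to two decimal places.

11.44%

P = D₁/(r−g) ⇒ g = r − D₁/P = 0.134 − $25,100.00/$1,282,778.82 = 0.114433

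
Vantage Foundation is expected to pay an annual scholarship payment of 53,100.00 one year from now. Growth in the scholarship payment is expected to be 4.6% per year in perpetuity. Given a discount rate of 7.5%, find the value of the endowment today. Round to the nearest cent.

1831034.48

Growing perpetuity: P = D₁ / (r − g) = 53,100.0000 / (0.075 − 0.046) = 1,831,034.48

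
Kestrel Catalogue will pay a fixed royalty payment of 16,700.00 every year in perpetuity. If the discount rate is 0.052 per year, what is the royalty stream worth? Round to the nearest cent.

Level perpetuity: PV = C / r = 16,700.00 / 0.052 = 321,153.85

321153.85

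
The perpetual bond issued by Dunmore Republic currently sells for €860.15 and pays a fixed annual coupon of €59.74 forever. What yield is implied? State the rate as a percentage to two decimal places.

P = C/r ⇒ r = C/P = €59.74/€860.15 = 0.069453

6.95%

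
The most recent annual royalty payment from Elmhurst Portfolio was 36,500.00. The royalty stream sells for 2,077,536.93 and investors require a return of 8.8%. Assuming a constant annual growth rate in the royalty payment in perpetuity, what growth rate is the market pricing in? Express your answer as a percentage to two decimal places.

P = D₀(1+g)/(r−g) ⇒ P(r−g) = D₀(1+g) ⇒ g(P+D₀) = P·r − D₀
g = (P·r − D₀)/(P + D₀) = (2,077,536.93×0.088 − 36,500.00) / (2,077,536.93 + 36,500.00) = 0.069215

6.92%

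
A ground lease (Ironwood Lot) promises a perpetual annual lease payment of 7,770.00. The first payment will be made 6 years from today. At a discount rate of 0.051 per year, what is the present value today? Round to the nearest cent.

118805.70

Value at end of year 5: C / r = 7,770.00 / 0.051 = 152,352.9412
Discount to today: PV = 152,352.9412 / (1 + 0.051)^5 = 152,352.9412 / 1.282371 = 118,805.70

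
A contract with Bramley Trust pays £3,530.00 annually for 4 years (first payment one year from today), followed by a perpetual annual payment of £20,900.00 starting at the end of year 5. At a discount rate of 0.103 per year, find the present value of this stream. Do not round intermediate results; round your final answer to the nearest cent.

£148207.73

PV of 4-year annuity: £3,530.00 × [1 − (1+0.103)^−4] / 0.103 = 11117.34340
Perpetuity value at year 4: £20,900.00 / 0.103 = 202912.62136
PV of perpetuity: 202912.62136 / (1+0.103)^4 = 137090.38991
Total PV = 11117.34340 + 137090.38991 = 148207.73331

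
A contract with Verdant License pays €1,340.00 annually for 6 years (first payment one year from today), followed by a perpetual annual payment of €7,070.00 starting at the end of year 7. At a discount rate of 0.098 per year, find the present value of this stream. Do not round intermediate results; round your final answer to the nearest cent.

€47040.27

PV of 6-year annuity: €1,340.00 × [1 − (1+0.098)^−6] / 0.098 = 5870.41414
Perpetuity value at year 6: €7,070.00 / 0.098 = 72142.85714
PV of perpetuity: 72142.85714 / (1+0.098)^6 = 41169.85121
Total PV = 5870.41414 + 41169.85121 = 47040.26535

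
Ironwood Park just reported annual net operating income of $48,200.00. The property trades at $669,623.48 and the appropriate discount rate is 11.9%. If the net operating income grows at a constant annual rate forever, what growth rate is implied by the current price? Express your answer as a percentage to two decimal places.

P = D₀(1+g)/(r−g) ⇒ P(r−g) = D₀(1+g) ⇒ g(P+D₀) = P·r − D₀
g = (P·r − D₀)/(P + D₀) = ($669,623.48×0.119 − $48,200.00) / ($669,623.48 + $48,200.00) = 0.043862

4.39%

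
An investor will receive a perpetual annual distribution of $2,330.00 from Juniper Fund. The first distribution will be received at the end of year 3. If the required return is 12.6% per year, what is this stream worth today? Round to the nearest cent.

$14585.07

Value at end of year 2: C / r = $2,330.00 / 0.126 = $18,492.0635
Discount to today: PV = $18,492.0635 / (1 + 0.126)^2 = $18,492.0635 / 1.267876 = $14,585.07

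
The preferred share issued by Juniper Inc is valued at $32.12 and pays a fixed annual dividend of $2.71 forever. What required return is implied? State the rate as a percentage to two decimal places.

8.44%

P = C/r ⇒ r = C/P = $2.71/$32.12 = 0.084371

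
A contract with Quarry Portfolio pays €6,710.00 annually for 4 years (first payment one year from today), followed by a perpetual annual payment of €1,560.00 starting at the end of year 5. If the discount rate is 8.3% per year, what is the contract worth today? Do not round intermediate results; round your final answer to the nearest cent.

€35739.35

PV of 4-year annuity: €6,710.00 × [1 − (1+0.083)^−4] / 0.083 = 22076.76857
Perpetuity value at year 4: €1,560.00 / 0.083 = 18795.18072
PV of perpetuity: 18795.18072 / (1+0.083)^4 = 13662.57879
Total PV = 22076.76857 + 13662.57879 = 35739.34736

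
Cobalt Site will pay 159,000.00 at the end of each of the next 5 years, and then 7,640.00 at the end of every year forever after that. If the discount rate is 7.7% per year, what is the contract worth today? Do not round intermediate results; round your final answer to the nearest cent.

PV of 5-year annuity: 159,000.00 × [1 − (1+0.077)^−5] / 0.077 = 639892.34882
Perpetuity value at year 5: 7,640.00 / 0.077 = 99220.77922
PV of perpetuity: 99220.77922 / (1+0.077)^5 = 68473.75064
Total PV = 639892.34882 + 68473.75064 = 708366.09945

708366.10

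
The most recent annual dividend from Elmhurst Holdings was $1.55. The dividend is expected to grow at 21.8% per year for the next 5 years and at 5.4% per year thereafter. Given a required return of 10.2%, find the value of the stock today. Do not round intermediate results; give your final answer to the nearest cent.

D_1 = 1.88790
D_2 = 2.29946
D_3 = 2.80074
D_4 = 3.41131
D_5 = 4.15497
Terminal value at year 5: TV = D_5×(1+g_2)/(r−g_2) = 4.37934/0.048 = 91.23627
P_0 = D_1/(1+r)^1 + D_2/(1+r)^2 + D_3/(1+r)^3 + D_4/(1+r)^4 + D_5/(1+r)^5 + TV/(1+r)^5
    = 1.71316 + 1.89349 + 2.09281 + 2.31310 + 2.55658 + 56.13834 = 66.70747

$66.71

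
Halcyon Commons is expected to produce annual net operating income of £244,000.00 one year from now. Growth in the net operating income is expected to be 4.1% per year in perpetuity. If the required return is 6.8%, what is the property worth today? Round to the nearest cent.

£9037037.04

Growing perpetuity: P = D₁ / (r − g) = £244,000.0000 / (0.068 − 0.041) = £9,037,037.04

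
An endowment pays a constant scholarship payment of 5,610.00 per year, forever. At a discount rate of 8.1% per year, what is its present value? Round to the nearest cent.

69259.26

Level perpetuity: PV = C / r = 5,610.00 / 0.081 = 69,259.26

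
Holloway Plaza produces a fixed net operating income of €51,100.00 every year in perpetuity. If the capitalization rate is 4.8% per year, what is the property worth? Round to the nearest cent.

Level perpetuity: PV = C / r = €51,100.00 / 0.048 = €1,064,583.33

€1064583.33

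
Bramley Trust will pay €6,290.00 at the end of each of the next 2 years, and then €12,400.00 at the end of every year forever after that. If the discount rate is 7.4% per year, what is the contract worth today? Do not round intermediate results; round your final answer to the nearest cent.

PV of 2-year annuity: €6,290.00 × [1 − (1+0.074)^−2] / 0.074 = 11309.69348
Perpetuity value at year 2: €12,400.00 / 0.074 = 167567.56757
PV of perpetuity: 167567.56757 / (1+0.074)^2 = 145271.82843
Total PV = 11309.69348 + 145271.82843 = 156581.52191

€156581.52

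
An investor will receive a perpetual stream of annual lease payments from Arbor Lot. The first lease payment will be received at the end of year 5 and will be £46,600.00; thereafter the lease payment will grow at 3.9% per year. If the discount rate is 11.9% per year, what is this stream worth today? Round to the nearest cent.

Value at end of year 4: C₁ / (r − g) = £46,600.00 / (0.119 − 0.039) = £582,500.0000
Discount to today: PV = £582,500.0000 / (1 + 0.119)^4 = £582,500.0000 / 1.567907 = £371,514.34

£371514.34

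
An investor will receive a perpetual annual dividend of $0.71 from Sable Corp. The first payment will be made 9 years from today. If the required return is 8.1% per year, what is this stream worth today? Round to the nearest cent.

Value at end of year 8: C / r = $0.71 / 0.081 = $8.7654
Discount to today: PV = $8.7654 / (1 + 0.081)^8 = $8.7654 / 1.864685 = $4.70

$4.70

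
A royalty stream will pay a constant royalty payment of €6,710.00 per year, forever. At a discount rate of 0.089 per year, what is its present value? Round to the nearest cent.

€75393.26

Level perpetuity: PV = C / r = €6,710.00 / 0.089 = €75,393.26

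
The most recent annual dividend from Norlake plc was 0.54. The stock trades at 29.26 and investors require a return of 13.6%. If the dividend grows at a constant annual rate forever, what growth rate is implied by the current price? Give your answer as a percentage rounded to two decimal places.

P = D₀(1+g)/(r−g) ⇒ P(r−g) = D₀(1+g) ⇒ g(P+D₀) = P·r − D₀
g = (P·r − D₀)/(P + D₀) = (29.26×0.136 − 0.54) / (29.26 + 0.54) = 0.115415

11.54%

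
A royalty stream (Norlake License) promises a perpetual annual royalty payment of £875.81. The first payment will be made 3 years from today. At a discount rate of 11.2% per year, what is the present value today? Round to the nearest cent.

£6323.86

Value at end of year 2: C / r = £875.81 / 0.112 = £7,819.7321
Discount to today: PV = £7,819.7321 / (1 + 0.112)^2 = £7,819.7321 / 1.236544 = £6,323.86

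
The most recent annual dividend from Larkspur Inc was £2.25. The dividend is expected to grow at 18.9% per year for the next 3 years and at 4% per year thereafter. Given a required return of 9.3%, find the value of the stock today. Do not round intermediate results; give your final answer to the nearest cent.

£64.84

D_1 = 2.67525
D_2 = 3.18087
D_3 = 3.78206
Terminal value at year 3: TV = D_3×(1+g_2)/(r−g_2) = 3.93334/0.053 = 74.21395
P_0 = D_1/(1+r)^1 + D_2/(1+r)^2 + D_3/(1+r)^3 + TV/(1+r)^3
    = 2.44762 + 2.66260 + 2.89646 + 56.83620 = 64.84289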